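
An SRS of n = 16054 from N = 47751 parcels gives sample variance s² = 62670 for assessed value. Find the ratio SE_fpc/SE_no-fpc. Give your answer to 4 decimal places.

0.8147

f = n/N = 16054/47751 = 0.33620238.
SE_no-fpc = √(s²/n) = 1.9757783; SE_fpc = √((1−f)s²/n) = 1.6097412.
Ratio = √(1−f) = 0.81473776.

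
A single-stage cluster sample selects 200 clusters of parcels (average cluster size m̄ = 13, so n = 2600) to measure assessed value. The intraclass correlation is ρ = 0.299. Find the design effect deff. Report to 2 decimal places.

4.59

deff = 1 + (13 − 1)·0.299 = 1 + 3.588 = 4.588.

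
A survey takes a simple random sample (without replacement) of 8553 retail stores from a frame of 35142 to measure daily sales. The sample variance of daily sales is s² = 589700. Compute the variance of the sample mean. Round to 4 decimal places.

Under SRS without replacement, Var(ȳ) = (1 − f)·s²/n with f = n/N = 8553/35142 = 0.24338398.
Var(ȳ) = (1 − 0.24338398)·589700/8553 = 0.75661602·68.946568 = 52.166078.

52.1661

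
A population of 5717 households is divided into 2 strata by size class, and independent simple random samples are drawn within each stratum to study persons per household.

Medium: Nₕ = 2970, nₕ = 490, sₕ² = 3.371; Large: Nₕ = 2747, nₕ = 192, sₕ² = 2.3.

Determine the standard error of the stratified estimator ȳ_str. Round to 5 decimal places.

Var(ȳ_str) = Σₕ Wₕ²(1 − fₕ)sₕ²/nₕ with Wₕ = Nₕ/N, N = 5717.
Medium: Wₕ = 0.51950324; term = 0.51950324²·(1 − 0.16498316)·3.371/490 = 0.0015503667.
Large: Wₕ = 0.48049676; term = 0.48049676²·(1 − 0.06989443)·2.3/192 = 0.0025724076.
Sum = 0.0041227743.
SE = √(0.0041227743) = 0.06421.

0.06421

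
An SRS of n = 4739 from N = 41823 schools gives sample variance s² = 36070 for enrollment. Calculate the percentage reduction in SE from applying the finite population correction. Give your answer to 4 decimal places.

f = n/N = 4739/41823 = 0.11331086.
SE_no-fpc = √(s²/n) = 2.7588603; SE_fpc = √((1−f)s²/n) = 2.597858.
Ratio = √(1−f) = 0.94164173. Reduction = 100·(1 − 0.94164173) = 5.8358%.

5.8358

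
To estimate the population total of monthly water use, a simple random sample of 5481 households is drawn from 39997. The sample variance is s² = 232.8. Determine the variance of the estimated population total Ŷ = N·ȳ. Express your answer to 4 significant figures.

5.864 × 10^7

Var(Ŷ) = N²·Var(ȳ) = N²·(1 − n/N)·s²/n.
f = 5481/39997 = 0.13703528; Var(ȳ) = 0.86296472·232.8/5481 = 0.036653565.
Var(Ŷ) = 39997² · 0.036653565 = 5.8636907 × 10^7.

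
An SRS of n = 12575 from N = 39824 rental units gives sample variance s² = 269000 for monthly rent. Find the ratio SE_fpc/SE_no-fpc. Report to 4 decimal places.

0.8272

f = n/N = 12575/39824 = 0.31576436.
SE_no-fpc = √(s²/n) = 4.6251108; SE_fpc = √((1−f)s²/n) = 3.825824.
Ratio = √(1−f) = 0.82718537.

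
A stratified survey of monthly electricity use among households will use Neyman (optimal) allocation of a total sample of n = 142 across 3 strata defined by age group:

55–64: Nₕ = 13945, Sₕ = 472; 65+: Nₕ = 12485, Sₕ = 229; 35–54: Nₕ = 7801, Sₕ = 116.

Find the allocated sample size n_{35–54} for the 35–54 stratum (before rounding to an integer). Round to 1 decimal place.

12.4

Neyman allocation: nₕ = n·NₕSₕ / Σⱼ NⱼSⱼ.
Σ NⱼSⱼ = 13945·472 + 12485·229 + 7801·116 = 1.0346021 × 10^7.
n_{35–54} = 142·7801·116 / (1.0346021 × 10^7) = 12.4.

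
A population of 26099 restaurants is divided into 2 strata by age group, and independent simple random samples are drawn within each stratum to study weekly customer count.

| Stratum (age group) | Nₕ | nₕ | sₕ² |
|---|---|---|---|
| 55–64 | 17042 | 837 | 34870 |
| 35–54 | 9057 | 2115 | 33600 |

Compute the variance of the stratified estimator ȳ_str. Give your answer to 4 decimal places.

18.3571

Var(ȳ_str) = Σₕ Wₕ²(1 − fₕ)sₕ²/nₕ with Wₕ = Nₕ/N, N = 26099.
55–64: Wₕ = 0.65297521; term = 0.65297521²·(1 − 0.04911395)·34870/837 = 16.890727.
35–54: Wₕ = 0.34702479; term = 0.34702479²·(1 − 0.23352103)·33600/2115 = 1.4663922.
Sum = 18.357119.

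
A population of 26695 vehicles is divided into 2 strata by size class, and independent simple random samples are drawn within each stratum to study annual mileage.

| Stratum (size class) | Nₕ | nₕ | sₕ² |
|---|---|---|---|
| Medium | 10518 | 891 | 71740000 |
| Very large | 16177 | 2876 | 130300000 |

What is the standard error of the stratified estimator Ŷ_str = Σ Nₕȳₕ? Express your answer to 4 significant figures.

Var(Ŷ_str) = Σₕ Nₕ²(1 − fₕ)sₕ²/nₕ.
Medium: 10518²·(1 − 891/10518)·71740000/891 = 8.1528191 × 10^12.
Very large: 16177²·(1 − 2876/16177)·130300000/2876 = 9.7485004 × 10^12.
Sum = 1.790132 × 10^13.
SE = √(1.790132 × 10^13) = 4.231 × 10^6.

4.231 × 10^6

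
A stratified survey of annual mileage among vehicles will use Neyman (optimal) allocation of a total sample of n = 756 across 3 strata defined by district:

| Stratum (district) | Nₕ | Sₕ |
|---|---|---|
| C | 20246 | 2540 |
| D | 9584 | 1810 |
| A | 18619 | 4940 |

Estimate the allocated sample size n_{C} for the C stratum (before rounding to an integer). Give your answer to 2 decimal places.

241.85

Neyman allocation: nₕ = n·NₕSₕ / Σⱼ NⱼSⱼ.
Σ NⱼSⱼ = 20246·2540 + 9584·1810 + 18619·4940 = 1.6074974 × 10^8.
n_{C} = 756·20246·2540 / (1.6074974 × 10^8) = 241.85.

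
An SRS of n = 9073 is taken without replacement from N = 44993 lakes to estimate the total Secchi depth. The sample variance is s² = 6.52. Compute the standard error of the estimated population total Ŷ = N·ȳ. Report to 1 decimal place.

Var(Ŷ) = N²·Var(ȳ) = N²·(1 − n/N)·s²/n.
f = 9073/44993 = 0.20165359; Var(ȳ) = 0.79834641·6.52/9073 = 5.7370424 × 10^-4.
Var(Ŷ) = 44993² · (5.7370424 × 10^-4) = 1.1613897 × 10^6.
SE(Ŷ) = √(1.1613897 × 10^6) = 1077.7.

1077.7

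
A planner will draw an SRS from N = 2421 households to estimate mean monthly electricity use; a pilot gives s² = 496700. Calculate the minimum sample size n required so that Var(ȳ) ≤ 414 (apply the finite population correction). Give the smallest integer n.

803

Without fpc, n₀ = s²/D = 496700/414 = 1199.7585.
With fpc, (1 − n/N)·s²/n ≤ D requires n ≥ n₀/(1 + n₀/N) = 1199.7585/(1 + 1199.7585/2421) = 802.2118.
Rounding up, n = 803.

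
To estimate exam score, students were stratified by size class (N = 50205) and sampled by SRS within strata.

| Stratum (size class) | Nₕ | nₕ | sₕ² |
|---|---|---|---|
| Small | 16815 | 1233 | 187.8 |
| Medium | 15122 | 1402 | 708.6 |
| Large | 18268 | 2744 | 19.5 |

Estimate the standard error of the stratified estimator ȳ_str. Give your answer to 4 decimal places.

0.2413

Var(ȳ_str) = Σₕ Wₕ²(1 − fₕ)sₕ²/nₕ with Wₕ = Nₕ/N, N = 50205.
Small: Wₕ = 0.33492680; term = 0.33492680²·(1 − 0.07332739)·187.8/1233 = 0.015832833.
Medium: Wₕ = 0.30120506; term = 0.30120506²·(1 − 0.09271260)·708.6/1402 = 0.041602798.
Large: Wₕ = 0.36386814; term = 0.36386814²·(1 − 0.15020801)·19.5/2744 = 7.9956026 × 10^-4.
Sum = 0.058235191.
SE = √(0.058235191) = 0.2413.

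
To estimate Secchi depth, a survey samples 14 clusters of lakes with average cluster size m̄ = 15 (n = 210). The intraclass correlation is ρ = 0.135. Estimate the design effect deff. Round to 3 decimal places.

2.890

deff = 1 + (15 − 1)·0.135 = 1 + 1.89 = 2.89.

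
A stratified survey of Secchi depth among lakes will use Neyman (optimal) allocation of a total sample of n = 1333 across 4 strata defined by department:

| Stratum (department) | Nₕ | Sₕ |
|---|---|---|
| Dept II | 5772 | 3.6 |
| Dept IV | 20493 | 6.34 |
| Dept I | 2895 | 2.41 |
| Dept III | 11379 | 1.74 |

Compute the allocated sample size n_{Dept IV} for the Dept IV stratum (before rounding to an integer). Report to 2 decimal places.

Neyman allocation: nₕ = n·NₕSₕ / Σⱼ NⱼSⱼ.
Σ NⱼSⱼ = 5772·3.6 + 20493·6.34 + 2895·2.41 + 11379·1.74 = 177481.23.
n_{Dept IV} = 1333·20493·6.34 / 177481.23 = 975.83.

975.83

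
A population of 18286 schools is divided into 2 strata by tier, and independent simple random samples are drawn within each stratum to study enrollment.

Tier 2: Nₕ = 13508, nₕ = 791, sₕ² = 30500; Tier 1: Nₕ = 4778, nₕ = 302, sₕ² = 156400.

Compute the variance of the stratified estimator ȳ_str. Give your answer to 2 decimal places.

52.93

Var(ȳ_str) = Σₕ Wₕ²(1 − fₕ)sₕ²/nₕ with Wₕ = Nₕ/N, N = 18286.
Tier 2: Wₕ = 0.73870721; term = 0.73870721²·(1 − 0.05855789)·30500/791 = 19.808959.
Tier 1: Wₕ = 0.26129279; term = 0.26129279²·(1 − 0.06320636)·156400/302 = 33.122919.
Sum = 52.931878.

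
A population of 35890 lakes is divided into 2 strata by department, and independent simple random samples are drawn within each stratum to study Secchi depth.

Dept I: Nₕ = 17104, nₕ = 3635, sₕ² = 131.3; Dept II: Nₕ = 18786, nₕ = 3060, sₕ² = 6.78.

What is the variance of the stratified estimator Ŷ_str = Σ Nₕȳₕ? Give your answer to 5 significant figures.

8.9759 × 10^6

Var(Ŷ_str) = Σₕ Nₕ²(1 − fₕ)sₕ²/nₕ.
Dept I: 17104²·(1 − 3635/17104)·131.3/3635 = 8.3213416 × 10^6.
Dept II: 18786²·(1 − 3060/18786)·6.78/3060 = 654577.17.
Sum = 8.9759188 × 10^6.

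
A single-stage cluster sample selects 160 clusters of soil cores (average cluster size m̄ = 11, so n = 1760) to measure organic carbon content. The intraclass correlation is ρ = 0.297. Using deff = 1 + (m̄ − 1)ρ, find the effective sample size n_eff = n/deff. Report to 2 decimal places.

deff = 1 + (11 − 1)·0.297 = 1 + 2.97 = 3.97.
n_eff = 1760 / 3.97 = 443.32.

443.32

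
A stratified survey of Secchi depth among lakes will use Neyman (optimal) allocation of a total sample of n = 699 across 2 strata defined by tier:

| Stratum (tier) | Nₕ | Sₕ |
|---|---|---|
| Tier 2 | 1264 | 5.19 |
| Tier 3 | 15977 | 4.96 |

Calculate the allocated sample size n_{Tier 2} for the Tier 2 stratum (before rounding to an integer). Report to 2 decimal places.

Neyman allocation: nₕ = n·NₕSₕ / Σⱼ NⱼSⱼ.
Σ NⱼSⱼ = 1264·5.19 + 15977·4.96 = 85806.08.
n_{Tier 2} = 699·1264·5.19 / 85806.08 = 53.44.

53.44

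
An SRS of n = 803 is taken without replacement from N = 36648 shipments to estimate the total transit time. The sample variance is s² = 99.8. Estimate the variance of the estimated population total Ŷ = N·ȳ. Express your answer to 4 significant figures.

Var(Ŷ) = N²·Var(ȳ) = N²·(1 − n/N)·s²/n.
f = 803/36648 = 0.02191115; Var(ȳ) = 0.97808885·99.8/803 = 0.12156073.
Var(Ŷ) = 36648² · 0.12156073 = 1.6326529 × 10^8.

1.633 × 10^8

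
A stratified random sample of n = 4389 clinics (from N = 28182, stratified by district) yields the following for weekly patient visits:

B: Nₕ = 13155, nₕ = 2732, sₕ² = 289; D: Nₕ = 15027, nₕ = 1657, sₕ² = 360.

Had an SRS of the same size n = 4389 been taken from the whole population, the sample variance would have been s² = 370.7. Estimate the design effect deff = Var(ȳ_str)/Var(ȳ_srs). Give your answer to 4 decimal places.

1.0268

Var(ȳ_str) = Σ Wₕ²(1−fₕ)sₕ²/nₕ with Wₕ = Nₕ/28182:
  B: (13155/28182)²·(1−2732/13155)·289/2732 = 0.018262369
  D: (15027/28182)²·(1−1657/15027)·360/1657 = 0.054959157
  → Var(ȳ_str) = 0.073221526.
Var(ȳ_srs) = (1 − 4389/28182)·370.7/4389 = 0.071307367.
deff = 0.073221526 / 0.071307367 = 1.0268.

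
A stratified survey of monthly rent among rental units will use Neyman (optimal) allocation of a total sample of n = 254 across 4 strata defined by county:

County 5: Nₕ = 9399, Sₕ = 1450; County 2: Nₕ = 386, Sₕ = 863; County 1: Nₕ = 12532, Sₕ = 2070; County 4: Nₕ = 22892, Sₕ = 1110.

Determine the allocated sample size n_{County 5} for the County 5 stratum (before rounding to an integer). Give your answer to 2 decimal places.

53.00

Neyman allocation: nₕ = n·NₕSₕ / Σⱼ NⱼSⱼ.
Σ NⱼSⱼ = 9399·1450 + 386·863 + 12532·2070 + 22892·1110 = 6.5313028 × 10^7.
n_{County 5} = 254·9399·1450 / (6.5313028 × 10^7) = 53.00.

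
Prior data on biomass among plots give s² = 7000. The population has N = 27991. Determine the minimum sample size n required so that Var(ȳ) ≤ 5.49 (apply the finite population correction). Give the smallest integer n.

Without fpc, n₀ = s²/D = 7000/5.49 = 1275.0455.
With fpc, (1 − n/N)·s²/n ≤ D requires n ≥ n₀/(1 + n₀/N) = 1275.0455/(1 + 1275.0455/27991) = 1219.4951.
Rounding up, n = 1220.

1220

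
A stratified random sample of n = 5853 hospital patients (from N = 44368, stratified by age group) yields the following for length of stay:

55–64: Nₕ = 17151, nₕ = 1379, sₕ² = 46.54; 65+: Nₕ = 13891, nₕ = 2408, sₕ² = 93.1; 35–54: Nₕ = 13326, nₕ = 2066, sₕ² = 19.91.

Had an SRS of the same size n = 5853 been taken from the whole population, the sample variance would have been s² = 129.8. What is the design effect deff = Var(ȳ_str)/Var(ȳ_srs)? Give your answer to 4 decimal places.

Var(ȳ_str) = Σ Wₕ²(1−fₕ)sₕ²/nₕ with Wₕ = Nₕ/44368:
  55–64: (17151/44368)²·(1−1379/17151)·46.54/1379 = 0.004637657
  65+: (13891/44368)²·(1−2408/13891)·93.1/2408 = 0.00313287
  35–54: (13326/44368)²·(1−2066/13326)·19.91/2066 = 7.3458057 × 10^-4
  → Var(ȳ_str) = 0.0085051076.
Var(ȳ_srs) = (1 − 5853/44368)·129.8/5853 = 0.01925113.
deff = 0.0085051076 / 0.01925113 = 0.4418.

0.4418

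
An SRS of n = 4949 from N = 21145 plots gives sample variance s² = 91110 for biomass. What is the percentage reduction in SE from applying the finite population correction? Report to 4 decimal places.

12.4815

f = n/N = 4949/21145 = 0.23405060.
SE_no-fpc = √(s²/n) = 4.2906619; SE_fpc = √((1−f)s²/n) = 3.7551245.
Ratio = √(1−f) = 0.87518535. Reduction = 100·(1 − 0.87518535) = 12.4815%.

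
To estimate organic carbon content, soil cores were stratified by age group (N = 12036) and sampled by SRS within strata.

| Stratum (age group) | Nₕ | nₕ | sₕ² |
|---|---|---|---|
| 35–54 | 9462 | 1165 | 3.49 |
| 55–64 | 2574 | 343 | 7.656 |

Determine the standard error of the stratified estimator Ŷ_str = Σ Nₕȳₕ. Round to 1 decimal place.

Var(Ŷ_str) = Σₕ Nₕ²(1 − fₕ)sₕ²/nₕ.
35–54: 9462²·(1 − 1165/9462)·3.49/1165 = 235181.71.
55–64: 2574²·(1 − 343/2574)·7.656/343 = 128178.72.
Sum = 363360.43.
SE = √(363360.43) = 602.8.

602.8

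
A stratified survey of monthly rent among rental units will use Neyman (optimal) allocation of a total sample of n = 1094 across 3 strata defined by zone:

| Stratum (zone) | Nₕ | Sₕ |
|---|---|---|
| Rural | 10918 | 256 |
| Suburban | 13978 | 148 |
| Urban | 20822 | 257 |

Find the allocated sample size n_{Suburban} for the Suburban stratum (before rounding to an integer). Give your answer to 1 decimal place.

Neyman allocation: nₕ = n·NₕSₕ / Σⱼ NⱼSⱼ.
Σ NⱼSⱼ = 10918·256 + 13978·148 + 20822·257 = 1.0215006 × 10^7.
n_{Suburban} = 1094·13978·148 / (1.0215006 × 10^7) = 221.6.

221.6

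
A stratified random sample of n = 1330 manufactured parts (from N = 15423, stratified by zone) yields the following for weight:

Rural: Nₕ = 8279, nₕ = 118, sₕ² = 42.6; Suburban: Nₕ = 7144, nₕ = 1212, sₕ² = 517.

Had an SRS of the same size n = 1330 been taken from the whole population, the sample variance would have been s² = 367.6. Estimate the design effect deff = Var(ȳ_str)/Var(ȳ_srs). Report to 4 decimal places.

0.7069

Var(ȳ_str) = Σ Wₕ²(1−fₕ)sₕ²/nₕ with Wₕ = Nₕ/15423:
  Rural: (8279/15423)²·(1−118/8279)·42.6/118 = 0.10254421
  Suburban: (7144/15423)²·(1−1212/7144)·517/1212 = 0.075996361
  → Var(ȳ_str) = 0.17854057.
Var(ȳ_srs) = (1 − 1330/15423)·367.6/1330 = 0.25255644.
deff = 0.17854057 / 0.25255644 = 0.7069.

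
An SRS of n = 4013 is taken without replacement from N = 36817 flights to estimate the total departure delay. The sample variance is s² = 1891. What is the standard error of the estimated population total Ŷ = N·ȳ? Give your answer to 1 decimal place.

Var(Ŷ) = N²·Var(ȳ) = N²·(1 − n/N)·s²/n.
f = 4013/36817 = 0.10899856; Var(ȳ) = 0.89100144·1891/4013 = 0.4198564.
Var(Ŷ) = 36817² · 0.4198564 = 5.6911178 × 10^8.
SE(Ŷ) = √(5.6911178 × 10^8) = 23856.1.

23856.1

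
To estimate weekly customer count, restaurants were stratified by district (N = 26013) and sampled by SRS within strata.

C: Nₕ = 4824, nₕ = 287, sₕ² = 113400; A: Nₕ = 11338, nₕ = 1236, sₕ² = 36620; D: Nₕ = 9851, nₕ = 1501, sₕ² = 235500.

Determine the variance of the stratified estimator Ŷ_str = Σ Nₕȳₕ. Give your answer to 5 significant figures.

2.4947 × 10^10

Var(Ŷ_str) = Σₕ Nₕ²(1 − fₕ)sₕ²/nₕ.
C: 4824²·(1 − 287/4824)·113400/287 = 8.6478318 × 10^9.
A: 11338²·(1 − 1236/11338)·36620/1236 = 3.3934674 × 10^9.
D: 9851²·(1 − 1501/9851)·235500/1501 = 1.2905565 × 10^10.
Sum = 2.4946864 × 10^10.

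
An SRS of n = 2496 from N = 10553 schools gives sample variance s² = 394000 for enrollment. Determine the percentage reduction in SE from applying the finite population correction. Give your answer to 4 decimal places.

12.6227

f = n/N = 2496/10553 = 0.23652042.
SE_no-fpc = √(s²/n) = 12.563939; SE_fpc = √((1−f)s²/n) = 10.978033.
Ratio = √(1−f) = 0.87377319. Reduction = 100·(1 − 0.87377319) = 12.6227%.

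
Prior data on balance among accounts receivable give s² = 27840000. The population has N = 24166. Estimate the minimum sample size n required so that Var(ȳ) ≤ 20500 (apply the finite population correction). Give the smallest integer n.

1286

Without fpc, n₀ = s²/D = 27840000/20500 = 1358.0488.
With fpc, (1 − n/N)·s²/n ≤ D requires n ≥ n₀/(1 + n₀/N) = 1358.0488/(1 + 1358.0488/24166) = 1285.7916.
Rounding up, n = 1286.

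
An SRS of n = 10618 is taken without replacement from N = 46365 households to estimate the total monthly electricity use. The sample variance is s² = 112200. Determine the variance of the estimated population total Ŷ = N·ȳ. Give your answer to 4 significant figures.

Var(Ŷ) = N²·Var(ȳ) = N²·(1 − n/N)·s²/n.
f = 10618/46365 = 0.22900895; Var(ȳ) = 0.77099105·112200/10618 = 8.1470329.
Var(Ŷ) = 46365² · 8.1470329 = 1.7513784 × 10^10.

1.751 × 10^10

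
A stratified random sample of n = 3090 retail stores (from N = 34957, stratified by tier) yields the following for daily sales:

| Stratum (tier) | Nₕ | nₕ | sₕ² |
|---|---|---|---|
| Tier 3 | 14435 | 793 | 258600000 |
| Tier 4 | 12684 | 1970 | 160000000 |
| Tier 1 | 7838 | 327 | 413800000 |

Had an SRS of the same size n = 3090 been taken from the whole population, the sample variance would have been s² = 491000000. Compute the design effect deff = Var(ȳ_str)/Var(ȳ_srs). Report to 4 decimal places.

Var(ȳ_str) = Σ Wₕ²(1−fₕ)sₕ²/nₕ with Wₕ = Nₕ/34957:
  Tier 3: (14435/34957)²·(1−793/14435)·258600000/793 = 52551.106
  Tier 4: (12684/34957)²·(1−1970/12684)·160000000/1970 = 9032.1954
  Tier 1: (7838/34957)²·(1−327/7838)·413800000/327 = 60964.56
  → Var(ȳ_str) = 122547.86.
Var(ȳ_srs) = (1 − 3090/34957)·491000000/3090 = 144853.85.
deff = 122547.86 / 144853.85 = 0.8460.

0.8460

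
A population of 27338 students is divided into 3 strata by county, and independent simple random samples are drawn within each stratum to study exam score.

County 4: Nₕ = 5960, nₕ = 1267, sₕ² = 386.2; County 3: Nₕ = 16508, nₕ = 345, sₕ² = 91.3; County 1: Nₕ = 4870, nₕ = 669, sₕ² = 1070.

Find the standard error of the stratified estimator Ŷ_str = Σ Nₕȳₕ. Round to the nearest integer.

10576

Var(Ŷ_str) = Σₕ Nₕ²(1 − fₕ)sₕ²/nₕ.
County 4: 5960²·(1 − 1267/5960)·386.2/1267 = 8.5257475 × 10^6.
County 3: 16508²·(1 − 345/16508)·91.3/345 = 7.061031 × 10^7.
County 1: 4870²·(1 − 669/4870)·1070/669 = 3.2721959 × 10^7.
Sum = 1.1185802 × 10^8.
SE = √(1.1185802 × 10^8) = 10576.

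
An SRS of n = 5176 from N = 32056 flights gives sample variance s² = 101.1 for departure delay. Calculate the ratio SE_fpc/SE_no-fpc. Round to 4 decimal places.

f = n/N = 5176/32056 = 0.16146743.
SE_no-fpc = √(s²/n) = 0.13975857; SE_fpc = √((1−f)s²/n) = 0.12797891.
Ratio = √(1−f) = 0.91571424.

0.9157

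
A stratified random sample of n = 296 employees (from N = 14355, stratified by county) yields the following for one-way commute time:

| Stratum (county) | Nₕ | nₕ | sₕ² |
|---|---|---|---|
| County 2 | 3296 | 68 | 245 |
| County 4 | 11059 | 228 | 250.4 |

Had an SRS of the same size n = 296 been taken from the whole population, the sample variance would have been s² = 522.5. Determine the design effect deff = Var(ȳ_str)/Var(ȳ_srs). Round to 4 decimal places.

Var(ȳ_str) = Σ Wₕ²(1−fₕ)sₕ²/nₕ with Wₕ = Nₕ/14355:
  County 2: (3296/14355)²·(1−68/3296)·245/68 = 0.18602508
  County 4: (11059/14355)²·(1−228/11059)·250.4/228 = 0.63837739
  → Var(ȳ_str) = 0.82440247.
Var(ȳ_srs) = (1 − 296/14355)·522.5/296 = 1.7288042.
deff = 0.82440247 / 1.7288042 = 0.4769.

0.4769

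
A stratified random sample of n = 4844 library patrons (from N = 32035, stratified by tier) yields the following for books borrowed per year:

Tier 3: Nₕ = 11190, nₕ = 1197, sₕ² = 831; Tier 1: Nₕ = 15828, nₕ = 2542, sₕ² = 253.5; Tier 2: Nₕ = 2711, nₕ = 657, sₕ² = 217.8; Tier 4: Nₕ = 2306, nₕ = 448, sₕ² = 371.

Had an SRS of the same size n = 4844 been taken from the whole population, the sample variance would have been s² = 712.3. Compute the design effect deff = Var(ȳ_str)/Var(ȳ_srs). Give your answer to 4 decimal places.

0.8119

Var(ȳ_str) = Σ Wₕ²(1−fₕ)sₕ²/nₕ with Wₕ = Nₕ/32035:
  Tier 3: (11190/32035)²·(1−1197/11190)·831/1197 = 0.075645551
  Tier 1: (15828/32035)²·(1−2542/15828)·253.5/2542 = 0.020434935
  Tier 2: (2711/32035)²·(1−657/2711)·217.8/657 = 0.0017987591
  Tier 4: (2306/32035)²·(1−448/2306)·371/448 = 0.0034574145
  → Var(ȳ_str) = 0.10133666.
Var(ȳ_srs) = (1 − 4844/32035)·712.3/4844 = 0.12481284.
deff = 0.10133666 / 0.12481284 = 0.8119.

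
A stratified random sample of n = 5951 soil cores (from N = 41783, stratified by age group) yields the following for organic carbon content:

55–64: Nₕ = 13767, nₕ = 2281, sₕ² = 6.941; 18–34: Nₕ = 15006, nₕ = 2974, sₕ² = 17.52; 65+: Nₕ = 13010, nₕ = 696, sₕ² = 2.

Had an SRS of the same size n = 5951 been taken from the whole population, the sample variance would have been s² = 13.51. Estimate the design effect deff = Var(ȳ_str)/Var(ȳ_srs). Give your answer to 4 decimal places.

Var(ȳ_str) = Σ Wₕ²(1−fₕ)sₕ²/nₕ with Wₕ = Nₕ/41783:
  55–64: (13767/41783)²·(1−2281/13767)·6.941/2281 = 2.7561677 × 10^-4
  18–34: (15006/41783)²·(1−2974/15006)·17.52/2974 = 6.0925158 × 10^-4
  65+: (13010/41783)²·(1−696/13010)·2/696 = 2.6369261 × 10^-4
  → Var(ȳ_str) = 0.001148561.
Var(ȳ_srs) = (1 − 5951/41783)·13.51/5951 = 0.0019468694.
deff = 0.001148561 / 0.0019468694 = 0.5900.

0.5900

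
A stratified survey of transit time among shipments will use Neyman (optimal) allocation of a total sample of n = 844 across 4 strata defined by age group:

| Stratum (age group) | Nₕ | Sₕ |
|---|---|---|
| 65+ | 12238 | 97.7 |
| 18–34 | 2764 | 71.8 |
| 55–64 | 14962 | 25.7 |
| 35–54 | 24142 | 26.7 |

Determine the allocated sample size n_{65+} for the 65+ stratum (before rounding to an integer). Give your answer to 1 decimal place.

416.4

Neyman allocation: nₕ = n·NₕSₕ / Σⱼ NⱼSⱼ.
Σ NⱼSⱼ = 12238·97.7 + 2764·71.8 + 14962·25.7 + 24142·26.7 = 2.4232226 × 10^6.
n_{65+} = 844·12238·97.7 / (2.4232226 × 10^6) = 416.4.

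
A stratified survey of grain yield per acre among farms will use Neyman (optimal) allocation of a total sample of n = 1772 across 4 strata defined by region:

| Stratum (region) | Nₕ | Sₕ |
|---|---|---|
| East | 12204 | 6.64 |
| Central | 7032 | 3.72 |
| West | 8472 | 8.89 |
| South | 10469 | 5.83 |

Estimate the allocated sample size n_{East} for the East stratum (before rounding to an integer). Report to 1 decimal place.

589.6

Neyman allocation: nₕ = n·NₕSₕ / Σⱼ NⱼSⱼ.
Σ NⱼSⱼ = 12204·6.64 + 7032·3.72 + 8472·8.89 + 10469·5.83 = 243543.95.
n_{East} = 1772·12204·6.64 / 243543.95 = 589.6.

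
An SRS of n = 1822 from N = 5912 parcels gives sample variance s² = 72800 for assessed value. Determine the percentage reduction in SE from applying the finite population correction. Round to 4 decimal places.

16.8247

f = n/N = 1822/5912 = 0.30818674.
SE_no-fpc = √(s²/n) = 6.3210832; SE_fpc = √((1−f)s²/n) = 5.2575807.
Ratio = √(1−f) = 0.83175313. Reduction = 100·(1 − 0.83175313) = 16.8247%.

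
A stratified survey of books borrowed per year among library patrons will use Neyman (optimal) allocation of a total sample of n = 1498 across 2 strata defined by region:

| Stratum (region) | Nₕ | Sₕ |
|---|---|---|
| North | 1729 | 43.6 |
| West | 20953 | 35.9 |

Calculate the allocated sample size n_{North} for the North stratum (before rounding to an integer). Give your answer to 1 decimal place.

Neyman allocation: nₕ = n·NₕSₕ / Σⱼ NⱼSⱼ.
Σ NⱼSⱼ = 1729·43.6 + 20953·35.9 = 827597.1.
n_{North} = 1498·1729·43.6 / 827597.1 = 136.5.

136.5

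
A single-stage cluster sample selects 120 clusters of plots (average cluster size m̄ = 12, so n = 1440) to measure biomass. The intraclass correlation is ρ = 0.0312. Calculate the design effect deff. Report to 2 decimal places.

1.34

deff = 1 + (12 − 1)·0.0312 = 1 + 0.3432 = 1.3432.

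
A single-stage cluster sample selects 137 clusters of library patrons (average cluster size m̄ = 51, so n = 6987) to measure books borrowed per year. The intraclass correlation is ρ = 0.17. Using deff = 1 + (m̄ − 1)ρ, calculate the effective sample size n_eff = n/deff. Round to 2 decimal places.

735.47

deff = 1 + (51 − 1)·0.17 = 1 + 8.5 = 9.5.
n_eff = 6987 / 9.5 = 735.47.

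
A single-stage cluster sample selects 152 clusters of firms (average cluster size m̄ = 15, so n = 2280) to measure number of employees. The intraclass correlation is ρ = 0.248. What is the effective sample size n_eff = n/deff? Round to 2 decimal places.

deff = 1 + (15 − 1)·0.248 = 1 + 3.472 = 4.472.
n_eff = 2280 / 4.472 = 509.84.

509.84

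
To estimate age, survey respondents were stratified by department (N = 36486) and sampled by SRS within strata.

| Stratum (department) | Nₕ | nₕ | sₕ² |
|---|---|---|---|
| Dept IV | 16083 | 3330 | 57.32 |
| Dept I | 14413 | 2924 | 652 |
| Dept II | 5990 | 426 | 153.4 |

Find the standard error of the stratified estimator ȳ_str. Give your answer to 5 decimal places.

0.19850

Var(ȳ_str) = Σₕ Wₕ²(1 − fₕ)sₕ²/nₕ with Wₕ = Nₕ/N, N = 36486.
Dept IV: Wₕ = 0.44079921; term = 0.44079921²·(1 − 0.20705092)·57.32/3330 = 0.0026520937.
Dept I: Wₕ = 0.39502823; term = 0.39502823²·(1 − 0.20287241)·652/2924 = 0.027736671.
Dept II: Wₕ = 0.16417256; term = 0.16417256²·(1 − 0.07111853)·153.4/426 = 0.009015238.
Sum = 0.039404003.
SE = √(0.039404003) = 0.19850.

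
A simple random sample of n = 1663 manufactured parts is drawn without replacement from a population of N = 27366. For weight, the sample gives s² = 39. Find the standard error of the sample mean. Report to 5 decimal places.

0.14841

Under SRS without replacement, Var(ȳ) = (1 − f)·s²/n with f = n/N = 1663/27366 = 0.06076884.
Var(ȳ) = (1 − 0.06076884)·39/1663 = 0.93923116·0.023451594 = 0.022026467.
SE(ȳ) = √(0.022026467) = 0.14841.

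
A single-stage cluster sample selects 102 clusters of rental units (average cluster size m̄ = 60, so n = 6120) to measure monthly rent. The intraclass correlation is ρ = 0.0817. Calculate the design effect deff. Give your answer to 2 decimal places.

deff = 1 + (60 − 1)·0.0817 = 1 + 4.8203 = 5.8203.

5.82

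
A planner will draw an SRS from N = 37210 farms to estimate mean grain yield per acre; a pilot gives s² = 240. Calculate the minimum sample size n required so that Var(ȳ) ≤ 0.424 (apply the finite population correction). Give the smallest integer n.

Without fpc, n₀ = s²/D = 240/0.424 = 566.0377.
With fpc, (1 − n/N)·s²/n ≤ D requires n ≥ n₀/(1 + n₀/N) = 566.0377/(1 + 566.0377/37210) = 557.5562.
Rounding up, n = 558.

558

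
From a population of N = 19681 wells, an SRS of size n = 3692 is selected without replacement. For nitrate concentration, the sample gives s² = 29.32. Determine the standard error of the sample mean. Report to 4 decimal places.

Under SRS without replacement, Var(ȳ) = (1 − f)·s²/n with f = n/N = 3692/19681 = 0.18759209.
Var(ȳ) = (1 − 0.18759209)·29.32/3692 = 0.81240791·0.0079414951 = 0.0064517334.
SE(ȳ) = √(0.0064517334) = 0.0803.

0.0803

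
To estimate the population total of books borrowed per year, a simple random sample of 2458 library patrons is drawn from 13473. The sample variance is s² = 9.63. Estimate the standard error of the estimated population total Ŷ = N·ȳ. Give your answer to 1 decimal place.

762.5

Var(Ŷ) = N²·Var(ȳ) = N²·(1 − n/N)·s²/n.
f = 2458/13473 = 0.18243895; Var(ȳ) = 0.81756105·9.63/2458 = 0.0032030565.
Var(Ŷ) = 13473² · 0.0032030565 = 581424.35.
SE(Ŷ) = √(581424.35) = 762.5.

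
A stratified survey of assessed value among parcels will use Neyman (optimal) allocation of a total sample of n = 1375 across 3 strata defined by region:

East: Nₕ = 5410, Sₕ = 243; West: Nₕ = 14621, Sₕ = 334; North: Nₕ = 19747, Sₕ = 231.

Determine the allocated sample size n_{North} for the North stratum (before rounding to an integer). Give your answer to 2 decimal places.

Neyman allocation: nₕ = n·NₕSₕ / Σⱼ NⱼSⱼ.
Σ NⱼSⱼ = 5410·243 + 14621·334 + 19747·231 = 1.0759601 × 10^7.
n_{North} = 1375·19747·231 / (1.0759601 × 10^7) = 582.93.

582.93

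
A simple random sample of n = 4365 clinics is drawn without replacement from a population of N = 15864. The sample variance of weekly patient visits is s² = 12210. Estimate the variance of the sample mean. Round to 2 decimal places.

Under SRS without replacement, Var(ȳ) = (1 − f)·s²/n with f = n/N = 4365/15864 = 0.27515129.
Var(ȳ) = (1 − 0.27515129)·12210/4365 = 0.72484871·2.7972509 = 2.0275837.

2.03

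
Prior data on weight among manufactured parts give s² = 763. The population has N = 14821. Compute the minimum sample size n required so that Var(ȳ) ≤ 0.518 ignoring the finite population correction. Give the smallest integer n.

Without fpc, n₀ = s²/D = 763/0.518 = 1472.9730.
Rounding up, n = 1473.

1473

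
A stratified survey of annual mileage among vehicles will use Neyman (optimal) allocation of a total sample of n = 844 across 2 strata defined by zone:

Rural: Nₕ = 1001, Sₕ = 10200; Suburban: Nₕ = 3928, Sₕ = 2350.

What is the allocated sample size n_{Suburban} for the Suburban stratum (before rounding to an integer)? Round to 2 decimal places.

Neyman allocation: nₕ = n·NₕSₕ / Σⱼ NⱼSⱼ.
Σ NⱼSⱼ = 1001·10200 + 3928·2350 = 1.9441 × 10^7.
n_{Suburban} = 844·3928·2350 / (1.9441 × 10^7) = 400.74.

400.74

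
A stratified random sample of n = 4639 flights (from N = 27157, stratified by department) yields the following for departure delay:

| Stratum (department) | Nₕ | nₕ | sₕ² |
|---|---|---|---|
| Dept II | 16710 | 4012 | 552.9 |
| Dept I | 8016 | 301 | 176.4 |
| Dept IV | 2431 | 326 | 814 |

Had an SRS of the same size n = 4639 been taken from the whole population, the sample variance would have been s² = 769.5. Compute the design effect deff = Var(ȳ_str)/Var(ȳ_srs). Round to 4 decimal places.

Var(ȳ_str) = Σ Wₕ²(1−fₕ)sₕ²/nₕ with Wₕ = Nₕ/27157:
  Dept II: (16710/27157)²·(1−4012/16710)·552.9/4012 = 0.039649147
  Dept I: (8016/27157)²·(1−301/8016)·176.4/301 = 0.049143054
  Dept IV: (2431/27157)²·(1−326/2431)·814/326 = 0.017325281
  → Var(ȳ_str) = 0.10611748.
Var(ȳ_srs) = (1 − 4639/27157)·769.5/4639 = 0.13754103.
deff = 0.10611748 / 0.13754103 = 0.7715.

0.7715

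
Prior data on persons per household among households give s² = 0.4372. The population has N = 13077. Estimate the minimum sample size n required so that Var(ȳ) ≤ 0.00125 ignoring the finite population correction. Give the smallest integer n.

350

Without fpc, n₀ = s²/D = 0.4372/0.00125 = 349.7600.
Rounding up, n = 350.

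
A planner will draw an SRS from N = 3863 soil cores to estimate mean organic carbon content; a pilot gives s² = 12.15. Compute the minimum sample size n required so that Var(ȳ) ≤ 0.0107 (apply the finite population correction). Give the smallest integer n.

878

Without fpc, n₀ = s²/D = 12.15/0.0107 = 1135.5140.
With fpc, (1 − n/N)·s²/n ≤ D requires n ≥ n₀/(1 + n₀/N) = 1135.5140/(1 + 1135.5140/3863) = 877.5589.
Rounding up, n = 878.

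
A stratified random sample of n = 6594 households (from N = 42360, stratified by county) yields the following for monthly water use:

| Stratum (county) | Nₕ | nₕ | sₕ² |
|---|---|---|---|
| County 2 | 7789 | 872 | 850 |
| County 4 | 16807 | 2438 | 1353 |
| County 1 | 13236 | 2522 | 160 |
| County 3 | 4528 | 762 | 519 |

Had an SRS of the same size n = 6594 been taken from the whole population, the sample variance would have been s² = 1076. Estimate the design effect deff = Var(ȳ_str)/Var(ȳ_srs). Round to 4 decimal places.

0.8379

Var(ȳ_str) = Σ Wₕ²(1−fₕ)sₕ²/nₕ with Wₕ = Nₕ/42360:
  County 2: (7789/42360)²·(1−872/7789)·850/872 = 0.029267796
  County 4: (16807/42360)²·(1−2438/16807)·1353/2438 = 0.074691114
  County 1: (13236/42360)²·(1−2522/13236)·160/2522 = 0.0050138507
  County 3: (4528/42360)²·(1−762/4528)·519/762 = 0.0064727259
  → Var(ȳ_str) = 0.11544549.
Var(ȳ_srs) = (1 − 6594/42360)·1076/6594 = 0.13777733.
deff = 0.11544549 / 0.13777733 = 0.8379.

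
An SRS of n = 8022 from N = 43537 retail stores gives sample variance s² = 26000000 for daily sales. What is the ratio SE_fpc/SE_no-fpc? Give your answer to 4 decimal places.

0.9032

f = n/N = 8022/43537 = 0.18425707.
SE_no-fpc = √(s²/n) = 56.930545; SE_fpc = √((1−f)s²/n) = 51.418808.
Ratio = √(1−f) = 0.90318488.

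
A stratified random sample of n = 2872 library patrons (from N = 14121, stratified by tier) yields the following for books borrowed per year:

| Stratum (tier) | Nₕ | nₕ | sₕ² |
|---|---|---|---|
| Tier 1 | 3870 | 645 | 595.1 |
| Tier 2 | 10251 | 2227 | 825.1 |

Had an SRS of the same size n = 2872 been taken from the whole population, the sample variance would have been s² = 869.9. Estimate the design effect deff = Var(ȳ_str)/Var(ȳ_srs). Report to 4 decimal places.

0.8727

Var(ȳ_str) = Σ Wₕ²(1−fₕ)sₕ²/nₕ with Wₕ = Nₕ/14121:
  Tier 1: (3870/14121)²·(1−645/3870)·595.1/645 = 0.057748408
  Tier 2: (10251/14121)²·(1−2227/10251)·825.1/2227 = 0.15283141
  → Var(ȳ_str) = 0.21057982.
Var(ȳ_srs) = (1 − 2872/14121)·869.9/2872 = 0.24128669.
deff = 0.21057982 / 0.24128669 = 0.8727.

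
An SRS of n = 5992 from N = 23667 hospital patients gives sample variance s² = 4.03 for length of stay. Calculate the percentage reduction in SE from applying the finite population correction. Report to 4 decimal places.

13.5812

f = n/N = 5992/23667 = 0.25317953.
SE_no-fpc = √(s²/n) = 0.025933828; SE_fpc = √((1−f)s²/n) = 0.022411696.
Ratio = √(1−f) = 0.86418775. Reduction = 100·(1 − 0.86418775) = 13.5812%.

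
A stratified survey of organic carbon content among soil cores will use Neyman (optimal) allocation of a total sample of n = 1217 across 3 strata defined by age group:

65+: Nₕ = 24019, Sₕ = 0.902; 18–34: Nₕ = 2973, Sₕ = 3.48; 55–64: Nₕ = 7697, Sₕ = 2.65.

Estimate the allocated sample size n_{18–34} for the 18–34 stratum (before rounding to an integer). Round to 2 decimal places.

Neyman allocation: nₕ = n·NₕSₕ / Σⱼ NⱼSⱼ.
Σ NⱼSⱼ = 24019·0.902 + 2973·3.48 + 7697·2.65 = 52408.228.
n_{18–34} = 1217·2973·3.48 / 52408.228 = 240.25.

240.25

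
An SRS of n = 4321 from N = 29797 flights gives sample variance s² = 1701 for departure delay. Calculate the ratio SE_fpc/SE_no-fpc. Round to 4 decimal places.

0.9247

f = n/N = 4321/29797 = 0.14501460.
SE_no-fpc = √(s²/n) = 0.62742241; SE_fpc = √((1−f)s²/n) = 0.58014877.
Ratio = √(1−f) = 0.92465421.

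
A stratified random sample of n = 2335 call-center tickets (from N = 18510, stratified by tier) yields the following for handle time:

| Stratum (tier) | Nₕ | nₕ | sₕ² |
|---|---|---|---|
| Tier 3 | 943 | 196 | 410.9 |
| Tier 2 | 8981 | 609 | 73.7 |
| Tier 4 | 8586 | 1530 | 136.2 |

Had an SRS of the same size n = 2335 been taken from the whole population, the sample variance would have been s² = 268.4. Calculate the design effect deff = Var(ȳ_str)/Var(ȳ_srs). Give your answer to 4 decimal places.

0.4640

Var(ȳ_str) = Σ Wₕ²(1−fₕ)sₕ²/nₕ with Wₕ = Nₕ/18510:
  Tier 3: (943/18510)²·(1−196/943)·410.9/196 = 0.0043102209
  Tier 2: (8981/18510)²·(1−609/8981)·73.7/609 = 0.02655775
  Tier 4: (8586/18510)²·(1−1530/8586)·136.2/1530 = 0.015740637
  → Var(ȳ_str) = 0.046608608.
Var(ȳ_srs) = (1 − 2335/18510)·268.4/2335 = 0.1004462.
deff = 0.046608608 / 0.1004462 = 0.4640.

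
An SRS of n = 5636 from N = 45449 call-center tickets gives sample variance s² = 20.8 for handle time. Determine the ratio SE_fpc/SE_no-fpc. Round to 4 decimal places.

f = n/N = 5636/45449 = 0.12400713.
SE_no-fpc = √(s²/n) = 0.060749985; SE_fpc = √((1−f)s²/n) = 0.056858639.
Ratio = √(1−f) = 0.93594491.

0.9359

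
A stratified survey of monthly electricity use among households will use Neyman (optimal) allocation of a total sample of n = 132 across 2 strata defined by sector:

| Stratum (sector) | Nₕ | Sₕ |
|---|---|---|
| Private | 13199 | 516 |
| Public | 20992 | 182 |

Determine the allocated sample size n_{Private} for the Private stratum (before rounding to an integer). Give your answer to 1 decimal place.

Neyman allocation: nₕ = n·NₕSₕ / Σⱼ NⱼSⱼ.
Σ NⱼSⱼ = 13199·516 + 20992·182 = 1.0631228 × 10^7.
n_{Private} = 132·13199·516 / (1.0631228 × 10^7) = 84.6.

84.6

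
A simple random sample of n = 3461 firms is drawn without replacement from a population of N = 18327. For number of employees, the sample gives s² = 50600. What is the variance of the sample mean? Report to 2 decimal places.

11.86

Under SRS without replacement, Var(ȳ) = (1 − f)·s²/n with f = n/N = 3461/18327 = 0.18884706.
Var(ȳ) = (1 − 0.18884706)·50600/3461 = 0.81115294·14.620052 = 11.859098.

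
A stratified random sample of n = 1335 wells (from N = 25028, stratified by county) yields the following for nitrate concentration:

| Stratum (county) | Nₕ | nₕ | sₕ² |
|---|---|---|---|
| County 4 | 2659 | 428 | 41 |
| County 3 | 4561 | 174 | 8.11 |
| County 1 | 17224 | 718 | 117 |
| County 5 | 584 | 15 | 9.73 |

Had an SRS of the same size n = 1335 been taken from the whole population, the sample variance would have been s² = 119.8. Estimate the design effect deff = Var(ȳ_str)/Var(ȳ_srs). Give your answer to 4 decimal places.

Var(ȳ_str) = Σ Wₕ²(1−fₕ)sₕ²/nₕ with Wₕ = Nₕ/25028:
  County 4: (2659/25028)²·(1−428/2659)·41/428 = 9.0720556 × 10^-4
  County 3: (4561/25028)²·(1−174/4561)·8.11/174 = 0.0014888365
  County 1: (17224/25028)²·(1−718/17224)·117/718 = 0.07395797
  County 5: (584/25028)²·(1−15/584)·9.73/15 = 3.4410771 × 10^-4
  → Var(ȳ_str) = 0.07669812.
Var(ȳ_srs) = (1 − 1335/25028)·119.8/1335 = 0.084951189.
deff = 0.07669812 / 0.084951189 = 0.9028.

0.9028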